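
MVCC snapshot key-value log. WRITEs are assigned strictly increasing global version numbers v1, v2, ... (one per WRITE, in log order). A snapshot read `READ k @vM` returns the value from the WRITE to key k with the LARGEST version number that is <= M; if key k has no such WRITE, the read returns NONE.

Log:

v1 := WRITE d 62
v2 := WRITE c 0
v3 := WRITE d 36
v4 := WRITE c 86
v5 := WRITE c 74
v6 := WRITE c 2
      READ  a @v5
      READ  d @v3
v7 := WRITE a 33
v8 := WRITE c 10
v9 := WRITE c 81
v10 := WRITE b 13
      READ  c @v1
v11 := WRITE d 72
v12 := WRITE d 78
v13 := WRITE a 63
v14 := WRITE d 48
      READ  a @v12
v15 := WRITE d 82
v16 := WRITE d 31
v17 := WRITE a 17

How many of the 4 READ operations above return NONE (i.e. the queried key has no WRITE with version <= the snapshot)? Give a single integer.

Answer: 2

Derivation:
v1: WRITE d=62  (d history now [(1, 62)])
v2: WRITE c=0  (c history now [(2, 0)])
v3: WRITE d=36  (d history now [(1, 62), (3, 36)])
v4: WRITE c=86  (c history now [(2, 0), (4, 86)])
v5: WRITE c=74  (c history now [(2, 0), (4, 86), (5, 74)])
v6: WRITE c=2  (c history now [(2, 0), (4, 86), (5, 74), (6, 2)])
READ a @v5: history=[] -> no version <= 5 -> NONE
READ d @v3: history=[(1, 62), (3, 36)] -> pick v3 -> 36
v7: WRITE a=33  (a history now [(7, 33)])
v8: WRITE c=10  (c history now [(2, 0), (4, 86), (5, 74), (6, 2), (8, 10)])
v9: WRITE c=81  (c history now [(2, 0), (4, 86), (5, 74), (6, 2), (8, 10), (9, 81)])
v10: WRITE b=13  (b history now [(10, 13)])
READ c @v1: history=[(2, 0), (4, 86), (5, 74), (6, 2), (8, 10), (9, 81)] -> no version <= 1 -> NONE
v11: WRITE d=72  (d history now [(1, 62), (3, 36), (11, 72)])
v12: WRITE d=78  (d history now [(1, 62), (3, 36), (11, 72), (12, 78)])
v13: WRITE a=63  (a history now [(7, 33), (13, 63)])
v14: WRITE d=48  (d history now [(1, 62), (3, 36), (11, 72), (12, 78), (14, 48)])
READ a @v12: history=[(7, 33), (13, 63)] -> pick v7 -> 33
v15: WRITE d=82  (d history now [(1, 62), (3, 36), (11, 72), (12, 78), (14, 48), (15, 82)])
v16: WRITE d=31  (d history now [(1, 62), (3, 36), (11, 72), (12, 78), (14, 48), (15, 82), (16, 31)])
v17: WRITE a=17  (a history now [(7, 33), (13, 63), (17, 17)])
Read results in order: ['NONE', '36', 'NONE', '33']
NONE count = 2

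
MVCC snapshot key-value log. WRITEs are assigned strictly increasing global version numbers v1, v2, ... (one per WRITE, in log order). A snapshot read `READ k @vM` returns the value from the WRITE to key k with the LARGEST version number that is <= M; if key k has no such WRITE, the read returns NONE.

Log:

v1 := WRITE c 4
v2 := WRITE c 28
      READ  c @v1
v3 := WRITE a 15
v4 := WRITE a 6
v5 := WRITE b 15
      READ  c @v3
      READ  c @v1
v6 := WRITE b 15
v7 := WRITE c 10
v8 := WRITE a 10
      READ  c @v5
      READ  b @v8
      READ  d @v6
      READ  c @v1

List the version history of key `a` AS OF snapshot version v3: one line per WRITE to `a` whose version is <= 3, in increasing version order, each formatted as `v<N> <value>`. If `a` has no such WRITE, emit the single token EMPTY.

Scan writes for key=a with version <= 3:
  v1 WRITE c 4 -> skip
  v2 WRITE c 28 -> skip
  v3 WRITE a 15 -> keep
  v4 WRITE a 6 -> drop (> snap)
  v5 WRITE b 15 -> skip
  v6 WRITE b 15 -> skip
  v7 WRITE c 10 -> skip
  v8 WRITE a 10 -> drop (> snap)
Collected: [(3, 15)]

Answer: v3 15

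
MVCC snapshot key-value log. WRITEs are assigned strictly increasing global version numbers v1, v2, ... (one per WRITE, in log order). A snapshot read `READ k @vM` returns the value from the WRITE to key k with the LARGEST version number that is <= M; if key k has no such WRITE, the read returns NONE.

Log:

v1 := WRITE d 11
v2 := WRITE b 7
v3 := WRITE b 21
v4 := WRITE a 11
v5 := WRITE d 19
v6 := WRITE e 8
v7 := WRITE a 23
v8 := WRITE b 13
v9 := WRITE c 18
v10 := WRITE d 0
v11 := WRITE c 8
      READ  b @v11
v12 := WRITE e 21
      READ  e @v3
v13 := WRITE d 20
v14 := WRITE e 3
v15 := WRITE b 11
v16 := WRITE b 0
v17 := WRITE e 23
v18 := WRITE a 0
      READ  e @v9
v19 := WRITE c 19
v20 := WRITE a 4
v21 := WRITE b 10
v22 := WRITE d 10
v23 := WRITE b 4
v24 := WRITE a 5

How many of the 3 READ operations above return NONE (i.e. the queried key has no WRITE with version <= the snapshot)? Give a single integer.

Answer: 1

Derivation:
v1: WRITE d=11  (d history now [(1, 11)])
v2: WRITE b=7  (b history now [(2, 7)])
v3: WRITE b=21  (b history now [(2, 7), (3, 21)])
v4: WRITE a=11  (a history now [(4, 11)])
v5: WRITE d=19  (d history now [(1, 11), (5, 19)])
v6: WRITE e=8  (e history now [(6, 8)])
v7: WRITE a=23  (a history now [(4, 11), (7, 23)])
v8: WRITE b=13  (b history now [(2, 7), (3, 21), (8, 13)])
v9: WRITE c=18  (c history now [(9, 18)])
v10: WRITE d=0  (d history now [(1, 11), (5, 19), (10, 0)])
v11: WRITE c=8  (c history now [(9, 18), (11, 8)])
READ b @v11: history=[(2, 7), (3, 21), (8, 13)] -> pick v8 -> 13
v12: WRITE e=21  (e history now [(6, 8), (12, 21)])
READ e @v3: history=[(6, 8), (12, 21)] -> no version <= 3 -> NONE
v13: WRITE d=20  (d history now [(1, 11), (5, 19), (10, 0), (13, 20)])
v14: WRITE e=3  (e history now [(6, 8), (12, 21), (14, 3)])
v15: WRITE b=11  (b history now [(2, 7), (3, 21), (8, 13), (15, 11)])
v16: WRITE b=0  (b history now [(2, 7), (3, 21), (8, 13), (15, 11), (16, 0)])
v17: WRITE e=23  (e history now [(6, 8), (12, 21), (14, 3), (17, 23)])
v18: WRITE a=0  (a history now [(4, 11), (7, 23), (18, 0)])
READ e @v9: history=[(6, 8), (12, 21), (14, 3), (17, 23)] -> pick v6 -> 8
v19: WRITE c=19  (c history now [(9, 18), (11, 8), (19, 19)])
v20: WRITE a=4  (a history now [(4, 11), (7, 23), (18, 0), (20, 4)])
v21: WRITE b=10  (b history now [(2, 7), (3, 21), (8, 13), (15, 11), (16, 0), (21, 10)])
v22: WRITE d=10  (d history now [(1, 11), (5, 19), (10, 0), (13, 20), (22, 10)])
v23: WRITE b=4  (b history now [(2, 7), (3, 21), (8, 13), (15, 11), (16, 0), (21, 10), (23, 4)])
v24: WRITE a=5  (a history now [(4, 11), (7, 23), (18, 0), (20, 4), (24, 5)])
Read results in order: ['13', 'NONE', '8']
NONE count = 1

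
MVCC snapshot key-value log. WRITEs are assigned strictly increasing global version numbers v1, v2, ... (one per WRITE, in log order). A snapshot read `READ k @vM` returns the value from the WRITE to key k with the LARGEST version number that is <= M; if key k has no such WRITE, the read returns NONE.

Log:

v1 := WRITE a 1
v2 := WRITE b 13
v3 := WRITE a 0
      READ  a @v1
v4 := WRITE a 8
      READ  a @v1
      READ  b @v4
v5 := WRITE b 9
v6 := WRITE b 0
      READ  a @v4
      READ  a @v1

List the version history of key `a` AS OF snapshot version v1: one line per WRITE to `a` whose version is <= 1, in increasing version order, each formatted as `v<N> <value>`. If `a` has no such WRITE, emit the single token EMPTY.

Scan writes for key=a with version <= 1:
  v1 WRITE a 1 -> keep
  v2 WRITE b 13 -> skip
  v3 WRITE a 0 -> drop (> snap)
  v4 WRITE a 8 -> drop (> snap)
  v5 WRITE b 9 -> skip
  v6 WRITE b 0 -> skip
Collected: [(1, 1)]

Answer: v1 1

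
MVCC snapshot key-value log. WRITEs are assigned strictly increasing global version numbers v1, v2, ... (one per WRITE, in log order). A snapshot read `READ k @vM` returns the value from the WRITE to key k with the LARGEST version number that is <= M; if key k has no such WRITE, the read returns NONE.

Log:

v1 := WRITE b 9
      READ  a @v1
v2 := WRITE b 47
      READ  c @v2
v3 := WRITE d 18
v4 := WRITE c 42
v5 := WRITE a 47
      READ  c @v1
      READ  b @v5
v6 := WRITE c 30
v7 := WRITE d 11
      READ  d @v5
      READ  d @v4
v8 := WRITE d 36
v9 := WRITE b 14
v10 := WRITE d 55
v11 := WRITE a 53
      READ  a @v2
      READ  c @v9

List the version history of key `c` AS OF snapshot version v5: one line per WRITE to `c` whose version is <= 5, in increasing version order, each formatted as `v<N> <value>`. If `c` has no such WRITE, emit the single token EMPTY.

Answer: v4 42

Derivation:
Scan writes for key=c with version <= 5:
  v1 WRITE b 9 -> skip
  v2 WRITE b 47 -> skip
  v3 WRITE d 18 -> skip
  v4 WRITE c 42 -> keep
  v5 WRITE a 47 -> skip
  v6 WRITE c 30 -> drop (> snap)
  v7 WRITE d 11 -> skip
  v8 WRITE d 36 -> skip
  v9 WRITE b 14 -> skip
  v10 WRITE d 55 -> skip
  v11 WRITE a 53 -> skip
Collected: [(4, 42)]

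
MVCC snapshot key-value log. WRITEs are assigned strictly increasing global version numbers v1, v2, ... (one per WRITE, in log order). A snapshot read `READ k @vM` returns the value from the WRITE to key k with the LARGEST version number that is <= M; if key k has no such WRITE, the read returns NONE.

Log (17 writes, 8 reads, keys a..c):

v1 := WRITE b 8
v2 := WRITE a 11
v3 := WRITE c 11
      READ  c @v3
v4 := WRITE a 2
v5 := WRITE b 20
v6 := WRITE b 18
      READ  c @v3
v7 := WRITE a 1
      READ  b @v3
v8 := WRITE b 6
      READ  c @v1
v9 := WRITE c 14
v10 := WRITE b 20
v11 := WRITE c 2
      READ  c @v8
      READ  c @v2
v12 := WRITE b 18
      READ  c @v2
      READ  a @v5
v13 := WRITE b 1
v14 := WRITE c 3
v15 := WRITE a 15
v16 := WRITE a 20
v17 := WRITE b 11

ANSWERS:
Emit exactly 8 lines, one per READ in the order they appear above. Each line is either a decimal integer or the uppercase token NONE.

v1: WRITE b=8  (b history now [(1, 8)])
v2: WRITE a=11  (a history now [(2, 11)])
v3: WRITE c=11  (c history now [(3, 11)])
READ c @v3: history=[(3, 11)] -> pick v3 -> 11
v4: WRITE a=2  (a history now [(2, 11), (4, 2)])
v5: WRITE b=20  (b history now [(1, 8), (5, 20)])
v6: WRITE b=18  (b history now [(1, 8), (5, 20), (6, 18)])
READ c @v3: history=[(3, 11)] -> pick v3 -> 11
v7: WRITE a=1  (a history now [(2, 11), (4, 2), (7, 1)])
READ b @v3: history=[(1, 8), (5, 20), (6, 18)] -> pick v1 -> 8
v8: WRITE b=6  (b history now [(1, 8), (5, 20), (6, 18), (8, 6)])
READ c @v1: history=[(3, 11)] -> no version <= 1 -> NONE
v9: WRITE c=14  (c history now [(3, 11), (9, 14)])
v10: WRITE b=20  (b history now [(1, 8), (5, 20), (6, 18), (8, 6), (10, 20)])
v11: WRITE c=2  (c history now [(3, 11), (9, 14), (11, 2)])
READ c @v8: history=[(3, 11), (9, 14), (11, 2)] -> pick v3 -> 11
READ c @v2: history=[(3, 11), (9, 14), (11, 2)] -> no version <= 2 -> NONE
v12: WRITE b=18  (b history now [(1, 8), (5, 20), (6, 18), (8, 6), (10, 20), (12, 18)])
READ c @v2: history=[(3, 11), (9, 14), (11, 2)] -> no version <= 2 -> NONE
READ a @v5: history=[(2, 11), (4, 2), (7, 1)] -> pick v4 -> 2
v13: WRITE b=1  (b history now [(1, 8), (5, 20), (6, 18), (8, 6), (10, 20), (12, 18), (13, 1)])
v14: WRITE c=3  (c history now [(3, 11), (9, 14), (11, 2), (14, 3)])
v15: WRITE a=15  (a history now [(2, 11), (4, 2), (7, 1), (15, 15)])
v16: WRITE a=20  (a history now [(2, 11), (4, 2), (7, 1), (15, 15), (16, 20)])
v17: WRITE b=11  (b history now [(1, 8), (5, 20), (6, 18), (8, 6), (10, 20), (12, 18), (13, 1), (17, 11)])

Answer: 11
11
8
NONE
11
NONE
NONE
2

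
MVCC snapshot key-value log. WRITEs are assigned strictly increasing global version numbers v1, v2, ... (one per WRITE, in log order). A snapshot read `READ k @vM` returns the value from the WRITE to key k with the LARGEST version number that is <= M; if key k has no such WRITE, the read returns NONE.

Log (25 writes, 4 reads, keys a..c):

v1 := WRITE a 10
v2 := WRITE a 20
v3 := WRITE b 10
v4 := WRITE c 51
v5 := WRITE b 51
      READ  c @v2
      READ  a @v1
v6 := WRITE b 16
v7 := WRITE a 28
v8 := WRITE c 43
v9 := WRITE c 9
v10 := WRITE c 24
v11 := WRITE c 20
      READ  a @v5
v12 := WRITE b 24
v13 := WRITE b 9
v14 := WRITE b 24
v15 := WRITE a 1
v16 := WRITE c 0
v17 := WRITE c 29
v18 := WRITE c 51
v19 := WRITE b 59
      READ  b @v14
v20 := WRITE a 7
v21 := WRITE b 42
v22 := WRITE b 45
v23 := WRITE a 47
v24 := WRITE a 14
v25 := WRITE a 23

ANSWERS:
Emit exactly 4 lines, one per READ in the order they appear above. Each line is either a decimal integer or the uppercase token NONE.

Answer: NONE
10
20
24

Derivation:
v1: WRITE a=10  (a history now [(1, 10)])
v2: WRITE a=20  (a history now [(1, 10), (2, 20)])
v3: WRITE b=10  (b history now [(3, 10)])
v4: WRITE c=51  (c history now [(4, 51)])
v5: WRITE b=51  (b history now [(3, 10), (5, 51)])
READ c @v2: history=[(4, 51)] -> no version <= 2 -> NONE
READ a @v1: history=[(1, 10), (2, 20)] -> pick v1 -> 10
v6: WRITE b=16  (b history now [(3, 10), (5, 51), (6, 16)])
v7: WRITE a=28  (a history now [(1, 10), (2, 20), (7, 28)])
v8: WRITE c=43  (c history now [(4, 51), (8, 43)])
v9: WRITE c=9  (c history now [(4, 51), (8, 43), (9, 9)])
v10: WRITE c=24  (c history now [(4, 51), (8, 43), (9, 9), (10, 24)])
v11: WRITE c=20  (c history now [(4, 51), (8, 43), (9, 9), (10, 24), (11, 20)])
READ a @v5: history=[(1, 10), (2, 20), (7, 28)] -> pick v2 -> 20
v12: WRITE b=24  (b history now [(3, 10), (5, 51), (6, 16), (12, 24)])
v13: WRITE b=9  (b history now [(3, 10), (5, 51), (6, 16), (12, 24), (13, 9)])
v14: WRITE b=24  (b history now [(3, 10), (5, 51), (6, 16), (12, 24), (13, 9), (14, 24)])
v15: WRITE a=1  (a history now [(1, 10), (2, 20), (7, 28), (15, 1)])
v16: WRITE c=0  (c history now [(4, 51), (8, 43), (9, 9), (10, 24), (11, 20), (16, 0)])
v17: WRITE c=29  (c history now [(4, 51), (8, 43), (9, 9), (10, 24), (11, 20), (16, 0), (17, 29)])
v18: WRITE c=51  (c history now [(4, 51), (8, 43), (9, 9), (10, 24), (11, 20), (16, 0), (17, 29), (18, 51)])
v19: WRITE b=59  (b history now [(3, 10), (5, 51), (6, 16), (12, 24), (13, 9), (14, 24), (19, 59)])
READ b @v14: history=[(3, 10), (5, 51), (6, 16), (12, 24), (13, 9), (14, 24), (19, 59)] -> pick v14 -> 24
v20: WRITE a=7  (a history now [(1, 10), (2, 20), (7, 28), (15, 1), (20, 7)])
v21: WRITE b=42  (b history now [(3, 10), (5, 51), (6, 16), (12, 24), (13, 9), (14, 24), (19, 59), (21, 42)])
v22: WRITE b=45  (b history now [(3, 10), (5, 51), (6, 16), (12, 24), (13, 9), (14, 24), (19, 59), (21, 42), (22, 45)])
v23: WRITE a=47  (a history now [(1, 10), (2, 20), (7, 28), (15, 1), (20, 7), (23, 47)])
v24: WRITE a=14  (a history now [(1, 10), (2, 20), (7, 28), (15, 1), (20, 7), (23, 47), (24, 14)])
v25: WRITE a=23  (a history now [(1, 10), (2, 20), (7, 28), (15, 1), (20, 7), (23, 47), (24, 14), (25, 23)])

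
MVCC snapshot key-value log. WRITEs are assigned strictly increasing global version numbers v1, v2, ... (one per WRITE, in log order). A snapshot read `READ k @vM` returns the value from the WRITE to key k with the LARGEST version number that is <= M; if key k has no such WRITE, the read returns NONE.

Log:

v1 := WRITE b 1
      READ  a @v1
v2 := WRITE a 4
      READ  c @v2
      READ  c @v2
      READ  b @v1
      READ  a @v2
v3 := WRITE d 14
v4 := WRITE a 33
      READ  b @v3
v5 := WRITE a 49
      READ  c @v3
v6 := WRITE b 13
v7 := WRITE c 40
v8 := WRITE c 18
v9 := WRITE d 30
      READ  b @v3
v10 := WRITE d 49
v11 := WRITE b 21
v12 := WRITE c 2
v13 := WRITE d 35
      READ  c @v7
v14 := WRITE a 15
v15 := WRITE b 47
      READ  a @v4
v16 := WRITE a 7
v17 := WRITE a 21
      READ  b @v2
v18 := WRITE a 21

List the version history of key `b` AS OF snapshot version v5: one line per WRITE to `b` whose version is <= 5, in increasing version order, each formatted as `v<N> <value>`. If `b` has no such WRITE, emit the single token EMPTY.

Answer: v1 1

Derivation:
Scan writes for key=b with version <= 5:
  v1 WRITE b 1 -> keep
  v2 WRITE a 4 -> skip
  v3 WRITE d 14 -> skip
  v4 WRITE a 33 -> skip
  v5 WRITE a 49 -> skip
  v6 WRITE b 13 -> drop (> snap)
  v7 WRITE c 40 -> skip
  v8 WRITE c 18 -> skip
  v9 WRITE d 30 -> skip
  v10 WRITE d 49 -> skip
  v11 WRITE b 21 -> drop (> snap)
  v12 WRITE c 2 -> skip
  v13 WRITE d 35 -> skip
  v14 WRITE a 15 -> skip
  v15 WRITE b 47 -> drop (> snap)
  v16 WRITE a 7 -> skip
  v17 WRITE a 21 -> skip
  v18 WRITE a 21 -> skip
Collected: [(1, 1)]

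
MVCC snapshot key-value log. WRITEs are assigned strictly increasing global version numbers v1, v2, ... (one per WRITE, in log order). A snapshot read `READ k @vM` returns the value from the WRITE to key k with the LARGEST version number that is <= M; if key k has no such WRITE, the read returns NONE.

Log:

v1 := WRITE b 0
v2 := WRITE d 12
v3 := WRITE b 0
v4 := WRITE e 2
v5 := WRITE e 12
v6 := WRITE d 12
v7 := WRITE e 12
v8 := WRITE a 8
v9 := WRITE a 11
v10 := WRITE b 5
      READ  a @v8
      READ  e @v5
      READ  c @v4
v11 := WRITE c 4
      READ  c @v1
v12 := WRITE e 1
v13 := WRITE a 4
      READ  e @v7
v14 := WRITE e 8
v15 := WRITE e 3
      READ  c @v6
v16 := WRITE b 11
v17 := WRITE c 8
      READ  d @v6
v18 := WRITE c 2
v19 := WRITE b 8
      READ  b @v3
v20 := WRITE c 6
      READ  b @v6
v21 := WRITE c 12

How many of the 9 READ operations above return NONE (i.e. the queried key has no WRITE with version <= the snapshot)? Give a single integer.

Answer: 3

Derivation:
v1: WRITE b=0  (b history now [(1, 0)])
v2: WRITE d=12  (d history now [(2, 12)])
v3: WRITE b=0  (b history now [(1, 0), (3, 0)])
v4: WRITE e=2  (e history now [(4, 2)])
v5: WRITE e=12  (e history now [(4, 2), (5, 12)])
v6: WRITE d=12  (d history now [(2, 12), (6, 12)])
v7: WRITE e=12  (e history now [(4, 2), (5, 12), (7, 12)])
v8: WRITE a=8  (a history now [(8, 8)])
v9: WRITE a=11  (a history now [(8, 8), (9, 11)])
v10: WRITE b=5  (b history now [(1, 0), (3, 0), (10, 5)])
READ a @v8: history=[(8, 8), (9, 11)] -> pick v8 -> 8
READ e @v5: history=[(4, 2), (5, 12), (7, 12)] -> pick v5 -> 12
READ c @v4: history=[] -> no version <= 4 -> NONE
v11: WRITE c=4  (c history now [(11, 4)])
READ c @v1: history=[(11, 4)] -> no version <= 1 -> NONE
v12: WRITE e=1  (e history now [(4, 2), (5, 12), (7, 12), (12, 1)])
v13: WRITE a=4  (a history now [(8, 8), (9, 11), (13, 4)])
READ e @v7: history=[(4, 2), (5, 12), (7, 12), (12, 1)] -> pick v7 -> 12
v14: WRITE e=8  (e history now [(4, 2), (5, 12), (7, 12), (12, 1), (14, 8)])
v15: WRITE e=3  (e history now [(4, 2), (5, 12), (7, 12), (12, 1), (14, 8), (15, 3)])
READ c @v6: history=[(11, 4)] -> no version <= 6 -> NONE
v16: WRITE b=11  (b history now [(1, 0), (3, 0), (10, 5), (16, 11)])
v17: WRITE c=8  (c history now [(11, 4), (17, 8)])
READ d @v6: history=[(2, 12), (6, 12)] -> pick v6 -> 12
v18: WRITE c=2  (c history now [(11, 4), (17, 8), (18, 2)])
v19: WRITE b=8  (b history now [(1, 0), (3, 0), (10, 5), (16, 11), (19, 8)])
READ b @v3: history=[(1, 0), (3, 0), (10, 5), (16, 11), (19, 8)] -> pick v3 -> 0
v20: WRITE c=6  (c history now [(11, 4), (17, 8), (18, 2), (20, 6)])
READ b @v6: history=[(1, 0), (3, 0), (10, 5), (16, 11), (19, 8)] -> pick v3 -> 0
v21: WRITE c=12  (c history now [(11, 4), (17, 8), (18, 2), (20, 6), (21, 12)])
Read results in order: ['8', '12', 'NONE', 'NONE', '12', 'NONE', '12', '0', '0']
NONE count = 3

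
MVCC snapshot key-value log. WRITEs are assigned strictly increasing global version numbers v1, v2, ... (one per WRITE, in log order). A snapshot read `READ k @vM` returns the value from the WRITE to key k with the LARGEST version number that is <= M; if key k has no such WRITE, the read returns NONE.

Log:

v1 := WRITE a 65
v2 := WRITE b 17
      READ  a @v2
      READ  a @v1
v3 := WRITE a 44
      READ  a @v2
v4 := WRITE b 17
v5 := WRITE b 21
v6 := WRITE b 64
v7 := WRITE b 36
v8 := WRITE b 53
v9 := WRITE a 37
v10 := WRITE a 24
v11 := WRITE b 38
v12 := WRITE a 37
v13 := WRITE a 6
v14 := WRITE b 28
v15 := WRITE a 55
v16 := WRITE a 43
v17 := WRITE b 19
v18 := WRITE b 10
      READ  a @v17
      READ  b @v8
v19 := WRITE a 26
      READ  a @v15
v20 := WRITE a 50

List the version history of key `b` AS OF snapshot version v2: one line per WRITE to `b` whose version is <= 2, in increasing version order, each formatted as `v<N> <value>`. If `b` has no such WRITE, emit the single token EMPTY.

Scan writes for key=b with version <= 2:
  v1 WRITE a 65 -> skip
  v2 WRITE b 17 -> keep
  v3 WRITE a 44 -> skip
  v4 WRITE b 17 -> drop (> snap)
  v5 WRITE b 21 -> drop (> snap)
  v6 WRITE b 64 -> drop (> snap)
  v7 WRITE b 36 -> drop (> snap)
  v8 WRITE b 53 -> drop (> snap)
  v9 WRITE a 37 -> skip
  v10 WRITE a 24 -> skip
  v11 WRITE b 38 -> drop (> snap)
  v12 WRITE a 37 -> skip
  v13 WRITE a 6 -> skip
  v14 WRITE b 28 -> drop (> snap)
  v15 WRITE a 55 -> skip
  v16 WRITE a 43 -> skip
  v17 WRITE b 19 -> drop (> snap)
  v18 WRITE b 10 -> drop (> snap)
  v19 WRITE a 26 -> skip
  v20 WRITE a 50 -> skip
Collected: [(2, 17)]

Answer: v2 17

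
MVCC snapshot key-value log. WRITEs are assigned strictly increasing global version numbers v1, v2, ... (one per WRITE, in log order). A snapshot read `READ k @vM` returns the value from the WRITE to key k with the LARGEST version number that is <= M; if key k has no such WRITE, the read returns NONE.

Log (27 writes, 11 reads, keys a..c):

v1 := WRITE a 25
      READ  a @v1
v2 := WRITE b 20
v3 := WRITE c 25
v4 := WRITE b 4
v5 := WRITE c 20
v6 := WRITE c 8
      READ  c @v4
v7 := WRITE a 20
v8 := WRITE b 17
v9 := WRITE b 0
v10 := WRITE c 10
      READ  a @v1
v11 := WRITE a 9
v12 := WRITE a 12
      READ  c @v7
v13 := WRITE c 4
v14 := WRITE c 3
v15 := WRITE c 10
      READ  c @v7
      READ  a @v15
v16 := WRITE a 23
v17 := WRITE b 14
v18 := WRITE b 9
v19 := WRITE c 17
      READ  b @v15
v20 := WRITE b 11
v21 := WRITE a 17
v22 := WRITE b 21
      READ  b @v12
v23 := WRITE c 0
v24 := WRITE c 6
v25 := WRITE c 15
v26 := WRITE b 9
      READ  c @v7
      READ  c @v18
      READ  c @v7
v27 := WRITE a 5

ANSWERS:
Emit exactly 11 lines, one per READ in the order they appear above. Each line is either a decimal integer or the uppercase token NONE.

v1: WRITE a=25  (a history now [(1, 25)])
READ a @v1: history=[(1, 25)] -> pick v1 -> 25
v2: WRITE b=20  (b history now [(2, 20)])
v3: WRITE c=25  (c history now [(3, 25)])
v4: WRITE b=4  (b history now [(2, 20), (4, 4)])
v5: WRITE c=20  (c history now [(3, 25), (5, 20)])
v6: WRITE c=8  (c history now [(3, 25), (5, 20), (6, 8)])
READ c @v4: history=[(3, 25), (5, 20), (6, 8)] -> pick v3 -> 25
v7: WRITE a=20  (a history now [(1, 25), (7, 20)])
v8: WRITE b=17  (b history now [(2, 20), (4, 4), (8, 17)])
v9: WRITE b=0  (b history now [(2, 20), (4, 4), (8, 17), (9, 0)])
v10: WRITE c=10  (c history now [(3, 25), (5, 20), (6, 8), (10, 10)])
READ a @v1: history=[(1, 25), (7, 20)] -> pick v1 -> 25
v11: WRITE a=9  (a history now [(1, 25), (7, 20), (11, 9)])
v12: WRITE a=12  (a history now [(1, 25), (7, 20), (11, 9), (12, 12)])
READ c @v7: history=[(3, 25), (5, 20), (6, 8), (10, 10)] -> pick v6 -> 8
v13: WRITE c=4  (c history now [(3, 25), (5, 20), (6, 8), (10, 10), (13, 4)])
v14: WRITE c=3  (c history now [(3, 25), (5, 20), (6, 8), (10, 10), (13, 4), (14, 3)])
v15: WRITE c=10  (c history now [(3, 25), (5, 20), (6, 8), (10, 10), (13, 4), (14, 3), (15, 10)])
READ c @v7: history=[(3, 25), (5, 20), (6, 8), (10, 10), (13, 4), (14, 3), (15, 10)] -> pick v6 -> 8
READ a @v15: history=[(1, 25), (7, 20), (11, 9), (12, 12)] -> pick v12 -> 12
v16: WRITE a=23  (a history now [(1, 25), (7, 20), (11, 9), (12, 12), (16, 23)])
v17: WRITE b=14  (b history now [(2, 20), (4, 4), (8, 17), (9, 0), (17, 14)])
v18: WRITE b=9  (b history now [(2, 20), (4, 4), (8, 17), (9, 0), (17, 14), (18, 9)])
v19: WRITE c=17  (c history now [(3, 25), (5, 20), (6, 8), (10, 10), (13, 4), (14, 3), (15, 10), (19, 17)])
READ b @v15: history=[(2, 20), (4, 4), (8, 17), (9, 0), (17, 14), (18, 9)] -> pick v9 -> 0
v20: WRITE b=11  (b history now [(2, 20), (4, 4), (8, 17), (9, 0), (17, 14), (18, 9), (20, 11)])
v21: WRITE a=17  (a history now [(1, 25), (7, 20), (11, 9), (12, 12), (16, 23), (21, 17)])
v22: WRITE b=21  (b history now [(2, 20), (4, 4), (8, 17), (9, 0), (17, 14), (18, 9), (20, 11), (22, 21)])
READ b @v12: history=[(2, 20), (4, 4), (8, 17), (9, 0), (17, 14), (18, 9), (20, 11), (22, 21)] -> pick v9 -> 0
v23: WRITE c=0  (c history now [(3, 25), (5, 20), (6, 8), (10, 10), (13, 4), (14, 3), (15, 10), (19, 17), (23, 0)])
v24: WRITE c=6  (c history now [(3, 25), (5, 20), (6, 8), (10, 10), (13, 4), (14, 3), (15, 10), (19, 17), (23, 0), (24, 6)])
v25: WRITE c=15  (c history now [(3, 25), (5, 20), (6, 8), (10, 10), (13, 4), (14, 3), (15, 10), (19, 17), (23, 0), (24, 6), (25, 15)])
v26: WRITE b=9  (b history now [(2, 20), (4, 4), (8, 17), (9, 0), (17, 14), (18, 9), (20, 11), (22, 21), (26, 9)])
READ c @v7: history=[(3, 25), (5, 20), (6, 8), (10, 10), (13, 4), (14, 3), (15, 10), (19, 17), (23, 0), (24, 6), (25, 15)] -> pick v6 -> 8
READ c @v18: history=[(3, 25), (5, 20), (6, 8), (10, 10), (13, 4), (14, 3), (15, 10), (19, 17), (23, 0), (24, 6), (25, 15)] -> pick v15 -> 10
READ c @v7: history=[(3, 25), (5, 20), (6, 8), (10, 10), (13, 4), (14, 3), (15, 10), (19, 17), (23, 0), (24, 6), (25, 15)] -> pick v6 -> 8
v27: WRITE a=5  (a history now [(1, 25), (7, 20), (11, 9), (12, 12), (16, 23), (21, 17), (27, 5)])

Answer: 25
25
25
8
8
12
0
0
8
10
8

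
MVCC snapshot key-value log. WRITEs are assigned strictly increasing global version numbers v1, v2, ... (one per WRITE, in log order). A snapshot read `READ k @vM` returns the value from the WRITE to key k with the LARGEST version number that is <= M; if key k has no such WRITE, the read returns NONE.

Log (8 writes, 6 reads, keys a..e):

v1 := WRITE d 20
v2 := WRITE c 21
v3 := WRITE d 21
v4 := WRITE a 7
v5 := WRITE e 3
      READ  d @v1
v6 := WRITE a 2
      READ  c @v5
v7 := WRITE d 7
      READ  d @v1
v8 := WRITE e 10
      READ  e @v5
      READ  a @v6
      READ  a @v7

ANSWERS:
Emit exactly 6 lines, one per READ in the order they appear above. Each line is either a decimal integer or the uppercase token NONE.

Answer: 20
21
20
3
2
2

Derivation:
v1: WRITE d=20  (d history now [(1, 20)])
v2: WRITE c=21  (c history now [(2, 21)])
v3: WRITE d=21  (d history now [(1, 20), (3, 21)])
v4: WRITE a=7  (a history now [(4, 7)])
v5: WRITE e=3  (e history now [(5, 3)])
READ d @v1: history=[(1, 20), (3, 21)] -> pick v1 -> 20
v6: WRITE a=2  (a history now [(4, 7), (6, 2)])
READ c @v5: history=[(2, 21)] -> pick v2 -> 21
v7: WRITE d=7  (d history now [(1, 20), (3, 21), (7, 7)])
READ d @v1: history=[(1, 20), (3, 21), (7, 7)] -> pick v1 -> 20
v8: WRITE e=10  (e history now [(5, 3), (8, 10)])
READ e @v5: history=[(5, 3), (8, 10)] -> pick v5 -> 3
READ a @v6: history=[(4, 7), (6, 2)] -> pick v6 -> 2
READ a @v7: history=[(4, 7), (6, 2)] -> pick v6 -> 2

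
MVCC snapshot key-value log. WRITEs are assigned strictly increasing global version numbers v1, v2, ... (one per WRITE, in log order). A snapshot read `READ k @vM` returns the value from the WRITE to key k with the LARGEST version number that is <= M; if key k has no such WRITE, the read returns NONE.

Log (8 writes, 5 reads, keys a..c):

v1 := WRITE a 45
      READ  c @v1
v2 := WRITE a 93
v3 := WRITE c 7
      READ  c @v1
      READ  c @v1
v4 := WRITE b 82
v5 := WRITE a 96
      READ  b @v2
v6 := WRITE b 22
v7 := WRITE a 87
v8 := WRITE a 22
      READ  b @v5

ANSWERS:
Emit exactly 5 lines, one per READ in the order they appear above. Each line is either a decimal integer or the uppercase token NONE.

Answer: NONE
NONE
NONE
NONE
82

Derivation:
v1: WRITE a=45  (a history now [(1, 45)])
READ c @v1: history=[] -> no version <= 1 -> NONE
v2: WRITE a=93  (a history now [(1, 45), (2, 93)])
v3: WRITE c=7  (c history now [(3, 7)])
READ c @v1: history=[(3, 7)] -> no version <= 1 -> NONE
READ c @v1: history=[(3, 7)] -> no version <= 1 -> NONE
v4: WRITE b=82  (b history now [(4, 82)])
v5: WRITE a=96  (a history now [(1, 45), (2, 93), (5, 96)])
READ b @v2: history=[(4, 82)] -> no version <= 2 -> NONE
v6: WRITE b=22  (b history now [(4, 82), (6, 22)])
v7: WRITE a=87  (a history now [(1, 45), (2, 93), (5, 96), (7, 87)])
v8: WRITE a=22  (a history now [(1, 45), (2, 93), (5, 96), (7, 87), (8, 22)])
READ b @v5: history=[(4, 82), (6, 22)] -> pick v4 -> 82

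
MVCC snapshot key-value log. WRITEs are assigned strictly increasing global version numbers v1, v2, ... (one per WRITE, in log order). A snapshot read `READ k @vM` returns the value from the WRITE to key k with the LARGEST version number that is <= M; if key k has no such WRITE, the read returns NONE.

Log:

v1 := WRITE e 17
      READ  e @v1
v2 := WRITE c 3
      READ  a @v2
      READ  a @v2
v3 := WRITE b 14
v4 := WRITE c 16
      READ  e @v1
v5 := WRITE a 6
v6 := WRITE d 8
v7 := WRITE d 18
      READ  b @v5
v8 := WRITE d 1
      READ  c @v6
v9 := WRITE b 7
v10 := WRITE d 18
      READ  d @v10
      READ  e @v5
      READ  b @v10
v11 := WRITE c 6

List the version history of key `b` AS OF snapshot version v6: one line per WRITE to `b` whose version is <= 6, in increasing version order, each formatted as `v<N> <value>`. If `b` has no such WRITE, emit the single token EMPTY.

Answer: v3 14

Derivation:
Scan writes for key=b with version <= 6:
  v1 WRITE e 17 -> skip
  v2 WRITE c 3 -> skip
  v3 WRITE b 14 -> keep
  v4 WRITE c 16 -> skip
  v5 WRITE a 6 -> skip
  v6 WRITE d 8 -> skip
  v7 WRITE d 18 -> skip
  v8 WRITE d 1 -> skip
  v9 WRITE b 7 -> drop (> snap)
  v10 WRITE d 18 -> skip
  v11 WRITE c 6 -> skip
Collected: [(3, 14)]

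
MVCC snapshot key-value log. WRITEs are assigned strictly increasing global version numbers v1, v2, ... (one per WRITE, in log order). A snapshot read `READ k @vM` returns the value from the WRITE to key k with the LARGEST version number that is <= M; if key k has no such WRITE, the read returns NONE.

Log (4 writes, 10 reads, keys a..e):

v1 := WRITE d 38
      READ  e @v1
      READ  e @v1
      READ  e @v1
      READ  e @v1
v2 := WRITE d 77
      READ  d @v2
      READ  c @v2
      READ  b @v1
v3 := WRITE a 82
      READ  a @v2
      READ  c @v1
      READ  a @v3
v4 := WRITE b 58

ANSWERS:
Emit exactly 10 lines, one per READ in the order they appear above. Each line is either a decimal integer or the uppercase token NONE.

Answer: NONE
NONE
NONE
NONE
77
NONE
NONE
NONE
NONE
82

Derivation:
v1: WRITE d=38  (d history now [(1, 38)])
READ e @v1: history=[] -> no version <= 1 -> NONE
READ e @v1: history=[] -> no version <= 1 -> NONE
READ e @v1: history=[] -> no version <= 1 -> NONE
READ e @v1: history=[] -> no version <= 1 -> NONE
v2: WRITE d=77  (d history now [(1, 38), (2, 77)])
READ d @v2: history=[(1, 38), (2, 77)] -> pick v2 -> 77
READ c @v2: history=[] -> no version <= 2 -> NONE
READ b @v1: history=[] -> no version <= 1 -> NONE
v3: WRITE a=82  (a history now [(3, 82)])
READ a @v2: history=[(3, 82)] -> no version <= 2 -> NONE
READ c @v1: history=[] -> no version <= 1 -> NONE
READ a @v3: history=[(3, 82)] -> pick v3 -> 82
v4: WRITE b=58  (b history now [(4, 58)])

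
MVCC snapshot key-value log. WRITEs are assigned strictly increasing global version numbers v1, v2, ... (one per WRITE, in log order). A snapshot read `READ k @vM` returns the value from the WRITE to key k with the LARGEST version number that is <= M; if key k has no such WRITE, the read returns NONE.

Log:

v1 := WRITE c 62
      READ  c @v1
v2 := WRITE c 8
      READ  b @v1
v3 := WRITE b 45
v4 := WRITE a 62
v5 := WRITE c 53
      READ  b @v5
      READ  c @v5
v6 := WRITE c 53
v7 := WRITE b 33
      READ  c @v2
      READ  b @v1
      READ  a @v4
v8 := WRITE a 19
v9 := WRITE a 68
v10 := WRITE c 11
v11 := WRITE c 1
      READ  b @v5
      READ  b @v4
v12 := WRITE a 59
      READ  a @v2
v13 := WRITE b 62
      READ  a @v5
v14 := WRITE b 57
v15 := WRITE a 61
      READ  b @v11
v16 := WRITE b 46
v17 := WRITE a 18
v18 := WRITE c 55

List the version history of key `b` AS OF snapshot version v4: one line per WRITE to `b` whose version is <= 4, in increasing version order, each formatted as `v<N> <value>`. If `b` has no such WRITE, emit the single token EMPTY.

Scan writes for key=b with version <= 4:
  v1 WRITE c 62 -> skip
  v2 WRITE c 8 -> skip
  v3 WRITE b 45 -> keep
  v4 WRITE a 62 -> skip
  v5 WRITE c 53 -> skip
  v6 WRITE c 53 -> skip
  v7 WRITE b 33 -> drop (> snap)
  v8 WRITE a 19 -> skip
  v9 WRITE a 68 -> skip
  v10 WRITE c 11 -> skip
  v11 WRITE c 1 -> skip
  v12 WRITE a 59 -> skip
  v13 WRITE b 62 -> drop (> snap)
  v14 WRITE b 57 -> drop (> snap)
  v15 WRITE a 61 -> skip
  v16 WRITE b 46 -> drop (> snap)
  v17 WRITE a 18 -> skip
  v18 WRITE c 55 -> skip
Collected: [(3, 45)]

Answer: v3 45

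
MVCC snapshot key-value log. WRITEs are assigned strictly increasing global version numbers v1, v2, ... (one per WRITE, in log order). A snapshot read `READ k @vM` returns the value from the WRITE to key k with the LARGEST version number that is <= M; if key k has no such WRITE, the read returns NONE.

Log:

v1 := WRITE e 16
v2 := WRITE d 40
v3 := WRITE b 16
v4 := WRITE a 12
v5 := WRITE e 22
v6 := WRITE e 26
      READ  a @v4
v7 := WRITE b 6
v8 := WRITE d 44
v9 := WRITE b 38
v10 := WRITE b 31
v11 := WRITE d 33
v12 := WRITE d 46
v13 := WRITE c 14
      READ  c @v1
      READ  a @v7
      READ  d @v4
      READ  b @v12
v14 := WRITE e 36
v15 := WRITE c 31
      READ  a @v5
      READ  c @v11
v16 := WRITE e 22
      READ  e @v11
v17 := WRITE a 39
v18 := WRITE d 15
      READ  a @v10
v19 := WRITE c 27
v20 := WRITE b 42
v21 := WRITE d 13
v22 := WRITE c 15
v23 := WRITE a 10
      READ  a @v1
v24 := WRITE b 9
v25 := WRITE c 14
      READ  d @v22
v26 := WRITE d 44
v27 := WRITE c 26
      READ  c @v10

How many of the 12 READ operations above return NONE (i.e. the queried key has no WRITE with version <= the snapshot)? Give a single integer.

v1: WRITE e=16  (e history now [(1, 16)])
v2: WRITE d=40  (d history now [(2, 40)])
v3: WRITE b=16  (b history now [(3, 16)])
v4: WRITE a=12  (a history now [(4, 12)])
v5: WRITE e=22  (e history now [(1, 16), (5, 22)])
v6: WRITE e=26  (e history now [(1, 16), (5, 22), (6, 26)])
READ a @v4: history=[(4, 12)] -> pick v4 -> 12
v7: WRITE b=6  (b history now [(3, 16), (7, 6)])
v8: WRITE d=44  (d history now [(2, 40), (8, 44)])
v9: WRITE b=38  (b history now [(3, 16), (7, 6), (9, 38)])
v10: WRITE b=31  (b history now [(3, 16), (7, 6), (9, 38), (10, 31)])
v11: WRITE d=33  (d history now [(2, 40), (8, 44), (11, 33)])
v12: WRITE d=46  (d history now [(2, 40), (8, 44), (11, 33), (12, 46)])
v13: WRITE c=14  (c history now [(13, 14)])
READ c @v1: history=[(13, 14)] -> no version <= 1 -> NONE
READ a @v7: history=[(4, 12)] -> pick v4 -> 12
READ d @v4: history=[(2, 40), (8, 44), (11, 33), (12, 46)] -> pick v2 -> 40
READ b @v12: history=[(3, 16), (7, 6), (9, 38), (10, 31)] -> pick v10 -> 31
v14: WRITE e=36  (e history now [(1, 16), (5, 22), (6, 26), (14, 36)])
v15: WRITE c=31  (c history now [(13, 14), (15, 31)])
READ a @v5: history=[(4, 12)] -> pick v4 -> 12
READ c @v11: history=[(13, 14), (15, 31)] -> no version <= 11 -> NONE
v16: WRITE e=22  (e history now [(1, 16), (5, 22), (6, 26), (14, 36), (16, 22)])
READ e @v11: history=[(1, 16), (5, 22), (6, 26), (14, 36), (16, 22)] -> pick v6 -> 26
v17: WRITE a=39  (a history now [(4, 12), (17, 39)])
v18: WRITE d=15  (d history now [(2, 40), (8, 44), (11, 33), (12, 46), (18, 15)])
READ a @v10: history=[(4, 12), (17, 39)] -> pick v4 -> 12
v19: WRITE c=27  (c history now [(13, 14), (15, 31), (19, 27)])
v20: WRITE b=42  (b history now [(3, 16), (7, 6), (9, 38), (10, 31), (20, 42)])
v21: WRITE d=13  (d history now [(2, 40), (8, 44), (11, 33), (12, 46), (18, 15), (21, 13)])
v22: WRITE c=15  (c history now [(13, 14), (15, 31), (19, 27), (22, 15)])
v23: WRITE a=10  (a history now [(4, 12), (17, 39), (23, 10)])
READ a @v1: history=[(4, 12), (17, 39), (23, 10)] -> no version <= 1 -> NONE
v24: WRITE b=9  (b history now [(3, 16), (7, 6), (9, 38), (10, 31), (20, 42), (24, 9)])
v25: WRITE c=14  (c history now [(13, 14), (15, 31), (19, 27), (22, 15), (25, 14)])
READ d @v22: history=[(2, 40), (8, 44), (11, 33), (12, 46), (18, 15), (21, 13)] -> pick v21 -> 13
v26: WRITE d=44  (d history now [(2, 40), (8, 44), (11, 33), (12, 46), (18, 15), (21, 13), (26, 44)])
v27: WRITE c=26  (c history now [(13, 14), (15, 31), (19, 27), (22, 15), (25, 14), (27, 26)])
READ c @v10: history=[(13, 14), (15, 31), (19, 27), (22, 15), (25, 14), (27, 26)] -> no version <= 10 -> NONE
Read results in order: ['12', 'NONE', '12', '40', '31', '12', 'NONE', '26', '12', 'NONE', '13', 'NONE']
NONE count = 4

Answer: 4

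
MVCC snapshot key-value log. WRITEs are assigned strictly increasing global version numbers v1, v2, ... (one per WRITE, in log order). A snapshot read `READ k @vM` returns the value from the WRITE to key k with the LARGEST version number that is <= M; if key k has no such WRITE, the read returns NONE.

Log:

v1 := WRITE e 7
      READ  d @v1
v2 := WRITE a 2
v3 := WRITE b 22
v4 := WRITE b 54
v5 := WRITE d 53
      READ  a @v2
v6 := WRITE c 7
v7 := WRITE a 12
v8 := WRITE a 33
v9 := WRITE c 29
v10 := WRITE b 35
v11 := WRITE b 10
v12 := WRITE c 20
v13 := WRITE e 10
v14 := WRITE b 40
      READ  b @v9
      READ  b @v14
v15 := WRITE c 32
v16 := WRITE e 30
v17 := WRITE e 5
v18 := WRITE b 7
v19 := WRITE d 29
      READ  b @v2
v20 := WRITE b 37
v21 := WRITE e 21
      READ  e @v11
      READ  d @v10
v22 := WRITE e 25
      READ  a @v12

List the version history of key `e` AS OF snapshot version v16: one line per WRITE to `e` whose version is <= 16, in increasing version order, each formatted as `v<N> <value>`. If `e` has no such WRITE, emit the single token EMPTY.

Scan writes for key=e with version <= 16:
  v1 WRITE e 7 -> keep
  v2 WRITE a 2 -> skip
  v3 WRITE b 22 -> skip
  v4 WRITE b 54 -> skip
  v5 WRITE d 53 -> skip
  v6 WRITE c 7 -> skip
  v7 WRITE a 12 -> skip
  v8 WRITE a 33 -> skip
  v9 WRITE c 29 -> skip
  v10 WRITE b 35 -> skip
  v11 WRITE b 10 -> skip
  v12 WRITE c 20 -> skip
  v13 WRITE e 10 -> keep
  v14 WRITE b 40 -> skip
  v15 WRITE c 32 -> skip
  v16 WRITE e 30 -> keep
  v17 WRITE e 5 -> drop (> snap)
  v18 WRITE b 7 -> skip
  v19 WRITE d 29 -> skip
  v20 WRITE b 37 -> skip
  v21 WRITE e 21 -> drop (> snap)
  v22 WRITE e 25 -> drop (> snap)
Collected: [(1, 7), (13, 10), (16, 30)]

Answer: v1 7
v13 10
v16 30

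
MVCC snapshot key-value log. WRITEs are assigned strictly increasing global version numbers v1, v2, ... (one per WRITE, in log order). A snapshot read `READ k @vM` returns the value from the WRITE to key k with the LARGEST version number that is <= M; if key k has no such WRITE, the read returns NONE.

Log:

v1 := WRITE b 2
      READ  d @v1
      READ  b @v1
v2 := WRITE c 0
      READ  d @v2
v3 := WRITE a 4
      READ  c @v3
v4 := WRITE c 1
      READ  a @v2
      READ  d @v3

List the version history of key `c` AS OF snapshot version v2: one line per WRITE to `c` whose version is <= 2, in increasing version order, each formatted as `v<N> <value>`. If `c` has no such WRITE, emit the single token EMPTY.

Answer: v2 0

Derivation:
Scan writes for key=c with version <= 2:
  v1 WRITE b 2 -> skip
  v2 WRITE c 0 -> keep
  v3 WRITE a 4 -> skip
  v4 WRITE c 1 -> drop (> snap)
Collected: [(2, 0)]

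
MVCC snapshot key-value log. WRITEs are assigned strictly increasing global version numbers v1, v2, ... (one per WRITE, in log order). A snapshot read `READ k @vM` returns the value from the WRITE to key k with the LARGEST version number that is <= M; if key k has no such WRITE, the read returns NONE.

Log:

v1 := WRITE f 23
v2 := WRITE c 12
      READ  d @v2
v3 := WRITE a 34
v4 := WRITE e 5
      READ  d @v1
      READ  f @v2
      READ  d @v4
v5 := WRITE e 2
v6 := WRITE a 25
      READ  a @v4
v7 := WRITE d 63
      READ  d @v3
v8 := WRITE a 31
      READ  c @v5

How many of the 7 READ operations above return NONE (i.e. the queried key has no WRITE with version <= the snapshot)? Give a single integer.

Answer: 4

Derivation:
v1: WRITE f=23  (f history now [(1, 23)])
v2: WRITE c=12  (c history now [(2, 12)])
READ d @v2: history=[] -> no version <= 2 -> NONE
v3: WRITE a=34  (a history now [(3, 34)])
v4: WRITE e=5  (e history now [(4, 5)])
READ d @v1: history=[] -> no version <= 1 -> NONE
READ f @v2: history=[(1, 23)] -> pick v1 -> 23
READ d @v4: history=[] -> no version <= 4 -> NONE
v5: WRITE e=2  (e history now [(4, 5), (5, 2)])
v6: WRITE a=25  (a history now [(3, 34), (6, 25)])
READ a @v4: history=[(3, 34), (6, 25)] -> pick v3 -> 34
v7: WRITE d=63  (d history now [(7, 63)])
READ d @v3: history=[(7, 63)] -> no version <= 3 -> NONE
v8: WRITE a=31  (a history now [(3, 34), (6, 25), (8, 31)])
READ c @v5: history=[(2, 12)] -> pick v2 -> 12
Read results in order: ['NONE', 'NONE', '23', 'NONE', '34', 'NONE', '12']
NONE count = 4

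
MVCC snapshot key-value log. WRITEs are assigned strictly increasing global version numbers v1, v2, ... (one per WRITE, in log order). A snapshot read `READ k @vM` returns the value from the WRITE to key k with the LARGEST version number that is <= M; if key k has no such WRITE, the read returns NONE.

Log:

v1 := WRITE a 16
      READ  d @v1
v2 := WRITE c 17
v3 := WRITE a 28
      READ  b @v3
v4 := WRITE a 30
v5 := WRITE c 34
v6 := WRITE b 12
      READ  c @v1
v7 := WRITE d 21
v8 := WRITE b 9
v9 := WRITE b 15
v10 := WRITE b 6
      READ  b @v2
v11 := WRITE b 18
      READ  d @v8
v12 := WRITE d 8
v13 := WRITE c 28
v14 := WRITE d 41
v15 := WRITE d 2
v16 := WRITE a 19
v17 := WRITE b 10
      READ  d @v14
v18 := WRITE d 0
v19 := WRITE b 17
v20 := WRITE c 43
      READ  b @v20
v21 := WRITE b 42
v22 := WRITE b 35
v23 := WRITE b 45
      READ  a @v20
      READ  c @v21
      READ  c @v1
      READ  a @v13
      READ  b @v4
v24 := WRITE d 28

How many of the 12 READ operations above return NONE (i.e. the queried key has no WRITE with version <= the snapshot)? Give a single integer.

Answer: 6

Derivation:
v1: WRITE a=16  (a history now [(1, 16)])
READ d @v1: history=[] -> no version <= 1 -> NONE
v2: WRITE c=17  (c history now [(2, 17)])
v3: WRITE a=28  (a history now [(1, 16), (3, 28)])
READ b @v3: history=[] -> no version <= 3 -> NONE
v4: WRITE a=30  (a history now [(1, 16), (3, 28), (4, 30)])
v5: WRITE c=34  (c history now [(2, 17), (5, 34)])
v6: WRITE b=12  (b history now [(6, 12)])
READ c @v1: history=[(2, 17), (5, 34)] -> no version <= 1 -> NONE
v7: WRITE d=21  (d history now [(7, 21)])
v8: WRITE b=9  (b history now [(6, 12), (8, 9)])
v9: WRITE b=15  (b history now [(6, 12), (8, 9), (9, 15)])
v10: WRITE b=6  (b history now [(6, 12), (8, 9), (9, 15), (10, 6)])
READ b @v2: history=[(6, 12), (8, 9), (9, 15), (10, 6)] -> no version <= 2 -> NONE
v11: WRITE b=18  (b history now [(6, 12), (8, 9), (9, 15), (10, 6), (11, 18)])
READ d @v8: history=[(7, 21)] -> pick v7 -> 21
v12: WRITE d=8  (d history now [(7, 21), (12, 8)])
v13: WRITE c=28  (c history now [(2, 17), (5, 34), (13, 28)])
v14: WRITE d=41  (d history now [(7, 21), (12, 8), (14, 41)])
v15: WRITE d=2  (d history now [(7, 21), (12, 8), (14, 41), (15, 2)])
v16: WRITE a=19  (a history now [(1, 16), (3, 28), (4, 30), (16, 19)])
v17: WRITE b=10  (b history now [(6, 12), (8, 9), (9, 15), (10, 6), (11, 18), (17, 10)])
READ d @v14: history=[(7, 21), (12, 8), (14, 41), (15, 2)] -> pick v14 -> 41
v18: WRITE d=0  (d history now [(7, 21), (12, 8), (14, 41), (15, 2), (18, 0)])
v19: WRITE b=17  (b history now [(6, 12), (8, 9), (9, 15), (10, 6), (11, 18), (17, 10), (19, 17)])
v20: WRITE c=43  (c history now [(2, 17), (5, 34), (13, 28), (20, 43)])
READ b @v20: history=[(6, 12), (8, 9), (9, 15), (10, 6), (11, 18), (17, 10), (19, 17)] -> pick v19 -> 17
v21: WRITE b=42  (b history now [(6, 12), (8, 9), (9, 15), (10, 6), (11, 18), (17, 10), (19, 17), (21, 42)])
v22: WRITE b=35  (b history now [(6, 12), (8, 9), (9, 15), (10, 6), (11, 18), (17, 10), (19, 17), (21, 42), (22, 35)])
v23: WRITE b=45  (b history now [(6, 12), (8, 9), (9, 15), (10, 6), (11, 18), (17, 10), (19, 17), (21, 42), (22, 35), (23, 45)])
READ a @v20: history=[(1, 16), (3, 28), (4, 30), (16, 19)] -> pick v16 -> 19
READ c @v21: history=[(2, 17), (5, 34), (13, 28), (20, 43)] -> pick v20 -> 43
READ c @v1: history=[(2, 17), (5, 34), (13, 28), (20, 43)] -> no version <= 1 -> NONE
READ a @v13: history=[(1, 16), (3, 28), (4, 30), (16, 19)] -> pick v4 -> 30
READ b @v4: history=[(6, 12), (8, 9), (9, 15), (10, 6), (11, 18), (17, 10), (19, 17), (21, 42), (22, 35), (23, 45)] -> no version <= 4 -> NONE
v24: WRITE d=28  (d history now [(7, 21), (12, 8), (14, 41), (15, 2), (18, 0), (24, 28)])
Read results in order: ['NONE', 'NONE', 'NONE', 'NONE', '21', '41', '17', '19', '43', 'NONE', '30', 'NONE']
NONE count = 6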